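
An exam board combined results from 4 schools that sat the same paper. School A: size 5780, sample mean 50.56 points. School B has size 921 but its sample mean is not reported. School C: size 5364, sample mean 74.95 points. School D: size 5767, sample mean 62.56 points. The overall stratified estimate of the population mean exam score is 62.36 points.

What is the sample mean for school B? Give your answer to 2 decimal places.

61.84

N = 5780 + 921 + 5364 + 5767 = 17832.
Overall total = μ·N = 62.36·17832 = 1112003.52.
Subtract the known strata: 5780·50.56 + 5364·74.95 + 5767·62.56 = 1055052.12.
Remaining total for school B: 1112003.52 − 1055052.12 = 56951.4.
Divide by its size: 56951.4 / 921 = 61.8365... → 61.84.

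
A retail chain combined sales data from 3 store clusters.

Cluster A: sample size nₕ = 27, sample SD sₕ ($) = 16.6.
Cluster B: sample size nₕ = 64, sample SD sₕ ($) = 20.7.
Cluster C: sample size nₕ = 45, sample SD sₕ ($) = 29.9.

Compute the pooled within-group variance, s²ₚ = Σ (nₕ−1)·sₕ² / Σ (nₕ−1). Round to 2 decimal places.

552.60

A: (27−1)·16.6² = 26·275.56 = 7164.56
B: (64−1)·20.7² = 63·428.49 = 26994.87
C: (45−1)·29.9² = 44·894.01 = 39336.44
Numerator = 73495.87; denominator = Σ(nₕ−1) = 133.
s²ₚ = 73495.87/133 = 552.6005... → 552.60.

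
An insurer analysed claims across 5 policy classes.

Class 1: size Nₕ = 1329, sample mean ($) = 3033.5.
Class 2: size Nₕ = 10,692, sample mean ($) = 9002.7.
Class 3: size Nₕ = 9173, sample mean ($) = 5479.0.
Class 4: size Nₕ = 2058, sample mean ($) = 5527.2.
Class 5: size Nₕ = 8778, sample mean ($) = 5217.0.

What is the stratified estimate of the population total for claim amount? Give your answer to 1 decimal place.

207717060.5

Population total = Σ Nₕ·x̄ₕ (each stratum's size times its mean).
1329·3033.5 + 10692·9002.7 + 9173·5479.0 + 2058·5527.2 + 8778·5217.0 = 4031521.5 + 96256868.4 + 50258867 + 11374977.6 + 45794826 = 207717060.5.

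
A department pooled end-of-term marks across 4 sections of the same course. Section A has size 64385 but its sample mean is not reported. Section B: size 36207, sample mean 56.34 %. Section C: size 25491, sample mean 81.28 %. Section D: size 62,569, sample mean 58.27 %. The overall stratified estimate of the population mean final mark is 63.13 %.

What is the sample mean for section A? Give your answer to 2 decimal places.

64.49

N = 64385 + 36207 + 25491 + 62569 = 188652.
Overall total = μ·N = 63.13·188652 = 11909600.76.
Subtract the known strata: 36207·56.34 + 25491·81.28 + 62569·58.27 = 7757706.49.
Remaining total for section A: 11909600.76 − 7757706.49 = 4151894.27.
Divide by its size: 4151894.27 / 64385 = 64.4854... → 64.49.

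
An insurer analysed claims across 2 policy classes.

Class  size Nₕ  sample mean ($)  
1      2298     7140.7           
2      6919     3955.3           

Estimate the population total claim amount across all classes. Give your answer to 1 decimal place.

Population total = Σ Nₕ·x̄ₕ (each stratum's size times its mean).
2298·7140.7 + 6919·3955.3 = 16409328.6 + 27366720.7 = 43776049.3.

43776049.3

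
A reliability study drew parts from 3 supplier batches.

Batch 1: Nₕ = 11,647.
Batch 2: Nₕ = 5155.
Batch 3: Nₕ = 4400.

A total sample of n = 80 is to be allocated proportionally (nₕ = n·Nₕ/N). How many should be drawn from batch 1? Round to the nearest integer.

Share of batch 1 = 11647/21202 = 0.54933.
Allocate 80 × 0.54933 = 43.947... → 44.

44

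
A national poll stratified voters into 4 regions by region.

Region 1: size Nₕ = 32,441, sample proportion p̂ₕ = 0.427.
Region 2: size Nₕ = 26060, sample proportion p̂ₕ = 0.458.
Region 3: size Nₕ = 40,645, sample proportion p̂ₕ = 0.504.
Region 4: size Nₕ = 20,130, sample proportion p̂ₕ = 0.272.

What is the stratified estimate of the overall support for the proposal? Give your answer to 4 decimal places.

Wₕ = Nₕ/N with N = 119276: 0.2720, 0.2185, 0.3408, 0.1688.
p̂_st = 0.2720·0.427 + 0.2185·0.458 + 0.3408·0.504 + 0.1688·0.272 ≈ 0.433853... → 0.4339.

0.4339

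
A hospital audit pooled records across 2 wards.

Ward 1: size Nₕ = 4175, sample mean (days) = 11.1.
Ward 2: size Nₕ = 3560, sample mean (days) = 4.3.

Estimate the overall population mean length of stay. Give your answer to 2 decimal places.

7.97

x̄_st = (Σ Nₕx̄ₕ) / (Σ Nₕ) = (4175·11.1 + 3560·4.3) / 7735
= 61650.5 / 7735 = 7.9703... → 7.97.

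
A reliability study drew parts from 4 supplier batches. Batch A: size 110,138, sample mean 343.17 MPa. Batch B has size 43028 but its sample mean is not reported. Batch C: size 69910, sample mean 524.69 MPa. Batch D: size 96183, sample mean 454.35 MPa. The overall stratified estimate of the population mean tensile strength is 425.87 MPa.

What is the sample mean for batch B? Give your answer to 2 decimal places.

Σ Nₕx̄ₕ = N·μ, so 43028·x̄_B = 319259·425.87 − (110138·343.17 + 69910·524.69 + 96183·454.35).
= 135962830.33 − 118177881.41 = 17784948.92.
x̄_B = 17784948.92 / 43028 = 413.3343... → 413.33.

413.33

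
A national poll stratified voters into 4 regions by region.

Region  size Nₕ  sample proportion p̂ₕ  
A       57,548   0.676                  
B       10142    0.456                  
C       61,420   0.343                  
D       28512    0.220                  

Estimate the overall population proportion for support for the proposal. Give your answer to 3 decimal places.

N = 57548 + 10142 + 61420 + 28512 = 157622.
Overall proportion = Σ (Nₕ/N)·p̂ₕ.
Σ Nₕp̂ₕ = 38902.448 + 4624.752 + 21067.06 + 6272.64 = 70866.9.
70866.9 / 157622 = 0.44960... → 0.450.

0.450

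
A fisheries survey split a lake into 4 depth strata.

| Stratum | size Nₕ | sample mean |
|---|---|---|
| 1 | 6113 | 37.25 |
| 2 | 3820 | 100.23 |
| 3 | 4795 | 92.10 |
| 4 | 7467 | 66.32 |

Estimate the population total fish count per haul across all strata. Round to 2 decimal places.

1547418.79

Population total = Σ Nₕ·x̄ₕ (each stratum's size times its mean).
6113·37.25 + 3820·100.23 + 4795·92.10 + 7467·66.32 = 227709.25 + 382878.6 + 441619.5 + 495211.44 = 1547418.79.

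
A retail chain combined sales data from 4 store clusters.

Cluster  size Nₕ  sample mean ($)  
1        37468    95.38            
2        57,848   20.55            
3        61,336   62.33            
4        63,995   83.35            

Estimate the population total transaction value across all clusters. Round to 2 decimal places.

Population total = Σ Nₕ·x̄ₕ (each stratum's size times its mean).
37468·95.38 + 57848·20.55 + 61336·62.33 + 63995·83.35 = 3573697.84 + 1188776.4 + 3823072.88 + 5333983.25 = 13919530.37.

13919530.37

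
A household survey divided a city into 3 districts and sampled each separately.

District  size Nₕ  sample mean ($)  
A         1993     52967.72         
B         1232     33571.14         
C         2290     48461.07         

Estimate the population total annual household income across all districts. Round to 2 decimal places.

257900160.74

A: 1993·52967.72 = 105564665.96
B: 1232·33571.14 = 41359644.48
C: 2290·48461.07 = 110975850.3
τ̂ = Σ Nₕx̄ₕ = 257900160.74.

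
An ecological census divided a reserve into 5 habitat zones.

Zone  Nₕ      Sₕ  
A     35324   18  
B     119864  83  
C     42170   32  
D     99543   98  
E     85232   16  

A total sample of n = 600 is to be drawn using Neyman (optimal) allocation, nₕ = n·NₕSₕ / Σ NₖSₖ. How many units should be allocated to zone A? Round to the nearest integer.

17

A: NₕSₕ = 35324·18 = 635832
B: NₕSₕ = 119864·83 = 9948712
C: NₕSₕ = 42170·32 = 1349440
D: NₕSₕ = 99543·98 = 9755214
E: NₕSₕ = 85232·16 = 1363712
Σ NₕSₕ = 23052910.
n_A = 600·635832/23052910 = 16.549... → 17.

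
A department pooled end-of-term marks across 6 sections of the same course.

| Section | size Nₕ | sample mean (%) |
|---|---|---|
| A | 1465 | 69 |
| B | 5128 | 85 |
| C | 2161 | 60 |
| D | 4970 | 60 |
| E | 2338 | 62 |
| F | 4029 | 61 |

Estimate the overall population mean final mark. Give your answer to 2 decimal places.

N = 20091; weights Wₕ = Nₕ/N = (0.0729, 0.2552, 0.1076, 0.2474, 0.1164, 0.2005).
x̄_st = Σ Wₕ·x̄ₕ = 0.0729·69 + 0.2552·85 + 0.1076·60 + 0.2474·60 + 0.1164·62 + 0.2005·61 ≈ 67.4705...
→ 67.47.

67.47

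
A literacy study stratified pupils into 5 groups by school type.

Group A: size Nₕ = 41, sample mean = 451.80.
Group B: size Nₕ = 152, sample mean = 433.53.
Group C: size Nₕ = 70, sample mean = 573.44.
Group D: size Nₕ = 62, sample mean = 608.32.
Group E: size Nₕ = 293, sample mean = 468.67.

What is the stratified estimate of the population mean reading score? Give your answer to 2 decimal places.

N = 41 + 152 + 70 + 62 + 293 = 618.
Weight each subgroup mean by Nₕ/N and sum.
Σ Nₕx̄ₕ = 41·451.80 + 152·433.53 + 70·573.44 + 62·608.32 + 293·468.67 = 18523.8 + 65896.56 + 40140.8 + 37715.84 + 137320.31 = 299597.31.
Divide by N: 299597.31 / 618 = 484.7853... → 484.79.

484.79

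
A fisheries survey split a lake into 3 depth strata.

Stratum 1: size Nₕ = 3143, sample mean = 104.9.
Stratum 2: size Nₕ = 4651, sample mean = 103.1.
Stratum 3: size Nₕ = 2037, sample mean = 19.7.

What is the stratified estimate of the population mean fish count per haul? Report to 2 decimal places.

N = 9831; weights Wₕ = Nₕ/N = (0.3197, 0.4731, 0.2072).
x̄_st = Σ Wₕ·x̄ₕ = 0.3197·104.9 + 0.4731·103.1 + 0.2072·19.7 ≈ 86.3948...
→ 86.39.

86.39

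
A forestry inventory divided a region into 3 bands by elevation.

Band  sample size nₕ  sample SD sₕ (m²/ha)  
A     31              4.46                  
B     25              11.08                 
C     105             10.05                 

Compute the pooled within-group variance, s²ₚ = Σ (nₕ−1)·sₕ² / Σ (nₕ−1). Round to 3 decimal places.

88.908

Degrees of freedom: 30 + 24 + 104 = 158.
Σ(nₕ−1)sₕ² = 30·19.8916 + 24·122.7664 + 104·101.0025 = 14047.4016.
s²ₚ = 14047.4016 / 158 = 88.90761... → 88.908.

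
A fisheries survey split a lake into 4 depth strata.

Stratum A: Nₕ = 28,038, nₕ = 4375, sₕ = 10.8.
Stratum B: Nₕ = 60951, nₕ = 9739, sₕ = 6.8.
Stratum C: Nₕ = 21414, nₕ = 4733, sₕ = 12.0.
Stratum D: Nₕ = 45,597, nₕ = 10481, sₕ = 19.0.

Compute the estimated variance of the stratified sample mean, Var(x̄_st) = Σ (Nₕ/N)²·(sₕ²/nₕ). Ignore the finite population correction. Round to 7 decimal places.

0.0051019

N = 156000; Wₕ = Nₕ/N.
stratum A: (28038/156000)²·10.8²/4375 = 0.0008612204
stratum B: (60951/156000)²·6.8²/9739 = 0.0007247962
stratum C: (21414/156000)²·12.0²/4733 = 0.0005732874
stratum D: (45597/156000)²·19.0²/10481 = 0.0029425769
Sum = 0.0051018810 → 0.0051019.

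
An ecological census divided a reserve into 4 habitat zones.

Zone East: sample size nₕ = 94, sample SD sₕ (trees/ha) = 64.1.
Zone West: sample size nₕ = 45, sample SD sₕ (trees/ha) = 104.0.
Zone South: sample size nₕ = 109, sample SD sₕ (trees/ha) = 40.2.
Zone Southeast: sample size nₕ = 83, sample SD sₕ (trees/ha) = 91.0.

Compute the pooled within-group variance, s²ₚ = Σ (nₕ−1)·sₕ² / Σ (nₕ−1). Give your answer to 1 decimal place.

Degrees of freedom: 93 + 44 + 108 + 82 = 327.
Σ(nₕ−1)sₕ² = 93·4108.81 + 44·10816 + 108·1616.04 + 82·8281 = 1711597.65.
s²ₚ = 1711597.65 / 327 = 5234.244... → 5234.2.

5234.2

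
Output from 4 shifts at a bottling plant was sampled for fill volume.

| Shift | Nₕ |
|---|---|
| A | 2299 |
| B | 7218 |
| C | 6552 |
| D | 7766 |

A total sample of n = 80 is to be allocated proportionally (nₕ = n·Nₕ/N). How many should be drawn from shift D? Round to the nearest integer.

Share of shift D = 7766/23835 = 0.32582.
Allocate 80 × 0.32582 = 26.066... → 26.

26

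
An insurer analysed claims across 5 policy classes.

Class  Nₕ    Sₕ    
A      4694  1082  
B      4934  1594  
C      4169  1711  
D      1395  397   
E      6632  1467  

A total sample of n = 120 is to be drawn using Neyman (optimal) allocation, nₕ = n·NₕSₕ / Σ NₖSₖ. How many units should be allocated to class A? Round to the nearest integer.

A: NₕSₕ = 4694·1082 = 5078908
B: NₕSₕ = 4934·1594 = 7864796
C: NₕSₕ = 4169·1711 = 7133159
D: NₕSₕ = 1395·397 = 553815
E: NₕSₕ = 6632·1467 = 9729144
Σ NₕSₕ = 30359822.
n_A = 120·5078908/30359822 = 20.075... → 20.

20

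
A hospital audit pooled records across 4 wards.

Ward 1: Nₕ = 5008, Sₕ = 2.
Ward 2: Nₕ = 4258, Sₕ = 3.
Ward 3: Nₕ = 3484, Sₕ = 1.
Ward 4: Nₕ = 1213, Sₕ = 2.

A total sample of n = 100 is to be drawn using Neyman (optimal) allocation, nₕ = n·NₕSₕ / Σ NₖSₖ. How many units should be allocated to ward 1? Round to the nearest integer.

Σ NₕSₕ = 5008·2 + 4258·3 + 3484·1 + 1213·2 = 28700.
Share for 1: 10016/28700 = 0.34899.
n_1 = 100 × 0.34899 = 34.899... → 35.

35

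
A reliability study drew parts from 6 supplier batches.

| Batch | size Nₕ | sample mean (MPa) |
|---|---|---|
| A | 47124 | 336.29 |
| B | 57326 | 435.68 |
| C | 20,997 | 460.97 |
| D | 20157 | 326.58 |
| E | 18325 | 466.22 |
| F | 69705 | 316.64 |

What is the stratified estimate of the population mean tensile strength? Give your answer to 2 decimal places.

375.37

N = 47124 + 57326 + 20997 + 20157 + 18325 + 69705 = 233634.
The stratified mean weights each stratum mean by its population share Nₕ/N.
Σ Nₕx̄ₕ = 47124·336.29 + 57326·435.68 + 20997·460.97 + 20157·326.58 + 18325·466.22 + 69705·316.64 = 15847329.96 + 24975791.68 + 9678987.09 + 6582873.06 + 8543481.5 + 22071391.2 = 87699854.49.
Divide by N: 87699854.49 / 233634 = 375.3728... → 375.37.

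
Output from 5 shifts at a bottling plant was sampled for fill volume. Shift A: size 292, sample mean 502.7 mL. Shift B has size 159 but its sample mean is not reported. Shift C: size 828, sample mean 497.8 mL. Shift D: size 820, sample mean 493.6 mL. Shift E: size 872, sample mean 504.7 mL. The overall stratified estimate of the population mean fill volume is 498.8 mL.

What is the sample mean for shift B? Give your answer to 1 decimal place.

491.3

Σ Nₕx̄ₕ = N·μ, so 159·x̄_B = 2971·498.8 − (292·502.7 + 828·497.8 + 820·493.6 + 872·504.7).
= 1481934.8 − 1403817.2 = 78117.6.
x̄_B = 78117.6 / 159 = 491.306... → 491.3.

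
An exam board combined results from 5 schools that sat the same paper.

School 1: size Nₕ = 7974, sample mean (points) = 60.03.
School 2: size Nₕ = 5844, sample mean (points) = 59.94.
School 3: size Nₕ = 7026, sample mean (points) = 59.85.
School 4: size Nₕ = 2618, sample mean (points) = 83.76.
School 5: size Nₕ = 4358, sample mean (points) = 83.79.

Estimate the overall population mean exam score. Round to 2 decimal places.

65.92

N = 7974 + 5844 + 7026 + 2618 + 4358 = 27820.
Weight each subgroup mean by Nₕ/N and sum.
Σ Nₕx̄ₕ = 7974·60.03 + 5844·59.94 + 7026·59.85 + 2618·83.76 + 4358·83.79 = 478679.22 + 350289.36 + 420506.1 + 219283.68 + 365156.82 = 1833915.18.
Divide by N: 1833915.18 / 27820 = 65.9207... → 65.92.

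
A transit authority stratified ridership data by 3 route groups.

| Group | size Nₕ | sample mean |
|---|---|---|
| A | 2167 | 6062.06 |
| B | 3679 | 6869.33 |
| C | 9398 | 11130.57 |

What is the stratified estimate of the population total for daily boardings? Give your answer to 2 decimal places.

A: 2167·6062.06 = 13136484.02
B: 3679·6869.33 = 25272265.07
C: 9398·11130.57 = 104605096.86
τ̂ = Σ Nₕx̄ₕ = 143013845.95.

143013845.95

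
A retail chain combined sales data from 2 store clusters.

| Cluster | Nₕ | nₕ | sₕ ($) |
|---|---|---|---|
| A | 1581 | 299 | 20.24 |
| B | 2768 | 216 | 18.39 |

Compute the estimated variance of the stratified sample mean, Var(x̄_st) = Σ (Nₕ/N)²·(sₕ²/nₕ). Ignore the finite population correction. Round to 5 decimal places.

N = 4349; Wₕ = Nₕ/N.
cluster A: (1581/4349)²·20.24²/299 = 0.18106510
cluster B: (2768/4349)²·18.39²/216 = 0.63425378
Sum = 0.81531888 → 0.81532.

0.81532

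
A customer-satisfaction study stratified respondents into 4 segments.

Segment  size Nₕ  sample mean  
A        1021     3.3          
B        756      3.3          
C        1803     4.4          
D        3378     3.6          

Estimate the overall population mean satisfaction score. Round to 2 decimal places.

3.73

N = 1021 + 756 + 1803 + 3378 = 6958.
Overall mean = Σ (Nₕ/N)·x̄ₕ — weight by population share, not a simple average.
Σ Nₕx̄ₕ = 1021·3.3 + 756·3.3 + 1803·4.4 + 3378·3.6 = 3369.3 + 2494.8 + 7933.2 + 12160.8 = 25958.1.
Divide by N: 25958.1 / 6958 = 3.7307... → 3.73.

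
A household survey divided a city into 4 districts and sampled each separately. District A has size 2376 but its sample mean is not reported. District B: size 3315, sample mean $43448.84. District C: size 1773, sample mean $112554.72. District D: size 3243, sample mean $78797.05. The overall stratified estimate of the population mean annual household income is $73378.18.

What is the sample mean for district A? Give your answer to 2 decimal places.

Σ Nₕx̄ₕ = N·μ, so 2376·x̄_A = 10707·73378.18 − (3315·43448.84 + 1773·112554.72 + 3243·78797.05).
= 785660173.26 − 599131256.31 = 186528916.95.
x̄_A = 186528916.95 / 2376 = 78505.4364... → 78505.44.

78505.44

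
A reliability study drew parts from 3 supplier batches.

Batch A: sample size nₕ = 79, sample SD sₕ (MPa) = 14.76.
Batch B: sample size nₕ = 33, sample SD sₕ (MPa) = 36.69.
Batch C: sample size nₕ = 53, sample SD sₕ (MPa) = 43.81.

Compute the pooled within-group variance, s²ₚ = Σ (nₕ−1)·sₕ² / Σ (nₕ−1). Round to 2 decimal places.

Degrees of freedom: 78 + 32 + 52 = 162.
Σ(nₕ−1)sₕ² = 78·217.8576 + 32·1346.1561 + 52·1919.3161 = 159874.3252.
s²ₚ = 159874.3252 / 162 = 986.8786... → 986.88.

986.88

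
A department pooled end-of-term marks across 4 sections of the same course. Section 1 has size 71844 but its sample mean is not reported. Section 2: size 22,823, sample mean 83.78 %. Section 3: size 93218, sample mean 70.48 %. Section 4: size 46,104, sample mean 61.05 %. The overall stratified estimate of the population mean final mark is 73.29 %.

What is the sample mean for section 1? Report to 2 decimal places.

N = 71844 + 22823 + 93218 + 46104 = 233989.
Overall total = μ·N = 73.29·233989 = 17149053.81.
Subtract the known strata: 22823·83.78 + 93218·70.48 + 46104·61.05 = 11296764.78.
Remaining total for section 1: 17149053.81 − 11296764.78 = 5852289.03.
Divide by its size: 5852289.03 / 71844 = 81.4583... → 81.46.

81.46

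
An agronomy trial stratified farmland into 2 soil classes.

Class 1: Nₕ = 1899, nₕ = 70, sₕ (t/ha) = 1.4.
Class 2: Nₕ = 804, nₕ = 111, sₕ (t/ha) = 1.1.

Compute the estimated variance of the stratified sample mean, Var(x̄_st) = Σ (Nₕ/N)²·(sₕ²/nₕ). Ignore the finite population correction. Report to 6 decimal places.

N = 2703; Wₕ = Nₕ/N.
class 1: (1899/2703)²·1.4²/70 = 0.013820249
class 2: (804/2703)²·1.1²/111 = 0.000964456
Sum = 0.014784705 → 0.014785.

0.014785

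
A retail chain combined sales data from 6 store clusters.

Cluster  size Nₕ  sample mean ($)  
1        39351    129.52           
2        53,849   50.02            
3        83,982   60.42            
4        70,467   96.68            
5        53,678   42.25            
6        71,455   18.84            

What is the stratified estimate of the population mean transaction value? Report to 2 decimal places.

62.48

N = 372782; weights Wₕ = Nₕ/N = (0.1056, 0.1445, 0.2253, 0.1890, 0.1440, 0.1917).
x̄_st = Σ Wₕ·x̄ₕ = 0.1056·129.52 + 0.1445·50.02 + 0.2253·60.42 + 0.1890·96.68 + 0.1440·42.25 + 0.1917·18.84 ≈ 62.4797...
→ 62.48.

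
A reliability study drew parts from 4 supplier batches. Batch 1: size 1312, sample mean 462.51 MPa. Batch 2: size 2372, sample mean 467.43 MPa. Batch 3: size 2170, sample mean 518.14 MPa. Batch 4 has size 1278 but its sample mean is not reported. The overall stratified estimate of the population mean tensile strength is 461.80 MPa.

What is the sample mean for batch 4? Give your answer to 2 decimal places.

354.96

N = 1312 + 2372 + 2170 + 1278 = 7132.
Overall total = μ·N = 461.80·7132 = 3293557.6.
Subtract the known strata: 1312·462.51 + 2372·467.43 + 2170·518.14 = 2839920.88.
Remaining total for batch 4: 3293557.6 − 2839920.88 = 453636.72.
Divide by its size: 453636.72 / 1278 = 354.9583... → 354.96.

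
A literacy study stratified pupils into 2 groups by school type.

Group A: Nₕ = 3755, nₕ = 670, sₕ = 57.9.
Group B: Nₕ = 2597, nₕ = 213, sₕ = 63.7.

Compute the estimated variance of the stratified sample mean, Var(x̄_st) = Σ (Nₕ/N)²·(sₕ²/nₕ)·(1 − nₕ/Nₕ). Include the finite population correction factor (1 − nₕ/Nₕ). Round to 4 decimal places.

4.3598

N = 6352; Wₕ = Nₕ/N.
group A: (3755/6352)²·57.9²/670·(1 − 670/3755) = 1.4365689
group B: (2597/6352)²·63.7²/213·(1 − 213/2597) = 2.9231862
Sum = 4.3597551 → 4.3598.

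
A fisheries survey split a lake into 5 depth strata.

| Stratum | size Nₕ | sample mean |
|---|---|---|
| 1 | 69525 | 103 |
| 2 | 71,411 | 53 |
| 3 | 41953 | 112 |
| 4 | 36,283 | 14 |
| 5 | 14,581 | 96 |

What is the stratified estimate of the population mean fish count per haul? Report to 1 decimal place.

75.1

N = 233753; weights Wₕ = Nₕ/N = (0.2974, 0.3055, 0.1795, 0.1552, 0.0624).
x̄_st = Σ Wₕ·x̄ₕ = 0.2974·103 + 0.3055·53 + 0.1795·112 + 0.1552·14 + 0.0624·96 ≈ 75.089...
→ 75.1.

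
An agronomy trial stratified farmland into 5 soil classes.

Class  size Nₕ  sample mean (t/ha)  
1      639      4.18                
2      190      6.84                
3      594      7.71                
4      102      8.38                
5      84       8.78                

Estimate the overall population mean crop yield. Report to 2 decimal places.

6.30

N = 1609; weights Wₕ = Nₕ/N = (0.3971, 0.1181, 0.3692, 0.0634, 0.0522).
x̄_st = Σ Wₕ·x̄ₕ = 0.3971·4.18 + 0.1181·6.84 + 0.3692·7.71 + 0.0634·8.38 + 0.0522·8.78 ≈ 6.3037...
→ 6.30.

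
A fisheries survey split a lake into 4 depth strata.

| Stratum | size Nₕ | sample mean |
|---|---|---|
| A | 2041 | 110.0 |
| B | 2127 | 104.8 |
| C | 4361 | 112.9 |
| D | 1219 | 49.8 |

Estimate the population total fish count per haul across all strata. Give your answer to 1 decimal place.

1000482.7

A: 2041·110.0 = 224510
B: 2127·104.8 = 222909.6
C: 4361·112.9 = 492356.9
D: 1219·49.8 = 60706.2
τ̂ = Σ Nₕx̄ₕ = 1000482.7.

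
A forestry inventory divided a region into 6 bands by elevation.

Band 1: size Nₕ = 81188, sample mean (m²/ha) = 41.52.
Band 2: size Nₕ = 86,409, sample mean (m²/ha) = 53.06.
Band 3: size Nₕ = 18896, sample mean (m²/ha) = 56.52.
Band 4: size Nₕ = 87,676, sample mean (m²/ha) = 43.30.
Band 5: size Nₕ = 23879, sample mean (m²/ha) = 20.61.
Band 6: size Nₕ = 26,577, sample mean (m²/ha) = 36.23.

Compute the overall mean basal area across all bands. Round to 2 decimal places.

N = 81188 + 86409 + 18896 + 87676 + 23879 + 26577 = 324625.
Overall mean = Σ (Nₕ/N)·x̄ₕ — weight by population share, not a simple average.
Σ Nₕx̄ₕ = 81188·41.52 + 86409·53.06 + 18896·56.52 + 87676·43.30 + 23879·20.61 + 26577·36.23 = 3370925.76 + 4584861.54 + 1068001.92 + 3796370.8 + 492146.19 + 962884.71 = 14275190.92.
Divide by N: 14275190.92 / 324625 = 43.9744... → 43.97.

43.97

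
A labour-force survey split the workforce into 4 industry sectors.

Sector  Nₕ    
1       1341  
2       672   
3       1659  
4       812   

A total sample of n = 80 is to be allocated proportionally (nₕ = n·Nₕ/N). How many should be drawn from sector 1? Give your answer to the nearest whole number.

N = 1341 + 672 + 1659 + 812 = 4484.
n_1 = 80·1341/4484 = 23.925... → 24.

24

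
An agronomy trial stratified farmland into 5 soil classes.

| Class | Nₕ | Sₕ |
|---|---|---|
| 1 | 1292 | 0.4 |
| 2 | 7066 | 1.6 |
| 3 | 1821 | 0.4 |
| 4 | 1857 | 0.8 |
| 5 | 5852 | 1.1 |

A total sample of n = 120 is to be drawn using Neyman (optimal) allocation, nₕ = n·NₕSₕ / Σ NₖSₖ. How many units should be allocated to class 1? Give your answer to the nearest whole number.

1: NₕSₕ = 1292·0.4 = 516.8
2: NₕSₕ = 7066·1.6 = 11305.6
3: NₕSₕ = 1821·0.4 = 728.4
4: NₕSₕ = 1857·0.8 = 1485.6
5: NₕSₕ = 5852·1.1 = 6437.2
Σ NₕSₕ = 20473.6.
n_1 = 120·516.8/20473.6 = 3.029... → 3.

3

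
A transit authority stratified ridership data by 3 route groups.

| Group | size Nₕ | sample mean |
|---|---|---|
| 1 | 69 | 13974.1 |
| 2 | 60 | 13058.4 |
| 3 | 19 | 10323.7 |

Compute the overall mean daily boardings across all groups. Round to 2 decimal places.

N = 69 + 60 + 19 = 148.
Overall mean = Σ (Nₕ/N)·x̄ₕ — weight by population share, not a simple average.
Σ Nₕx̄ₕ = 69·13974.1 + 60·13058.4 + 19·10323.7 = 964212.9 + 783504 + 196150.3 = 1943867.2.
Divide by N: 1943867.2 / 148 = 13134.2378... → 13134.24.

13134.24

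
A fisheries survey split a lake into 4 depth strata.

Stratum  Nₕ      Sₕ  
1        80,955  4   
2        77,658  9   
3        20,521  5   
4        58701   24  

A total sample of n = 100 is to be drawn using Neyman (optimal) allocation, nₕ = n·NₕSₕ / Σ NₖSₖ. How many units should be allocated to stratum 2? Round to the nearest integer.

28

1: NₕSₕ = 80955·4 = 323820
2: NₕSₕ = 77658·9 = 698922
3: NₕSₕ = 20521·5 = 102605
4: NₕSₕ = 58701·24 = 1408824
Σ NₕSₕ = 2534171.
n_2 = 100·698922/2534171 = 27.580... → 28.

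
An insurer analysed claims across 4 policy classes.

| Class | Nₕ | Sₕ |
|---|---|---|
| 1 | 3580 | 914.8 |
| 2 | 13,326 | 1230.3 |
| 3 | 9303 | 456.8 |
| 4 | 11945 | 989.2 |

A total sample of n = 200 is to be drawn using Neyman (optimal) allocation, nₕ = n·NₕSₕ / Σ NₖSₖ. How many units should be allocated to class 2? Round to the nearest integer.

Σ NₕSₕ = 3580·914.8 + 13326·1230.3 + 9303·456.8 + 11945·989.2 = 35735566.2.
Share for 2: 16394977.8/35735566.2 = 0.45879.
n_2 = 200 × 0.45879 = 91.757... → 92.

92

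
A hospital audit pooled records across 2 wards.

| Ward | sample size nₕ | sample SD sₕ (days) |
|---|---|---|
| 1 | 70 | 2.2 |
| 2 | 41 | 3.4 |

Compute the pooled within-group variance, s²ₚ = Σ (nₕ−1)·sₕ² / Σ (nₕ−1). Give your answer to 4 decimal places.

Degrees of freedom: 69 + 40 = 109.
Σ(nₕ−1)sₕ² = 69·4.84 + 40·11.56 = 796.36.
s²ₚ = 796.36 / 109 = 7.306055... → 7.3061.

7.3061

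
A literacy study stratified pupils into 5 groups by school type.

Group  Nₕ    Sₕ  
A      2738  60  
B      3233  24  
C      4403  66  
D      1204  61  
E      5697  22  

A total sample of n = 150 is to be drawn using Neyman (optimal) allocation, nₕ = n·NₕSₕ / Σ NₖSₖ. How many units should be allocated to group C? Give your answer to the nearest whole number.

60

Σ NₕSₕ = 2738·60 + 3233·24 + 4403·66 + 1204·61 + 5697·22 = 731248.
Share for C: 290598/731248 = 0.39740.
n_C = 150 × 0.39740 = 59.610... → 60.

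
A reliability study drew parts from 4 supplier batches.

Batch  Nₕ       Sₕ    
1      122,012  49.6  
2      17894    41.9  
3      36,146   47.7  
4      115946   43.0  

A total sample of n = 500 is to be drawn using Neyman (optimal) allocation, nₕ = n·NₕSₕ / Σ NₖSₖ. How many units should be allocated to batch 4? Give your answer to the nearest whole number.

Σ NₕSₕ = 122012·49.6 + 17894·41.9 + 36146·47.7 + 115946·43.0 = 13511396.
Share for 4: 4985678/13511396 = 0.36900.
n_4 = 500 × 0.36900 = 184.499... → 184.

184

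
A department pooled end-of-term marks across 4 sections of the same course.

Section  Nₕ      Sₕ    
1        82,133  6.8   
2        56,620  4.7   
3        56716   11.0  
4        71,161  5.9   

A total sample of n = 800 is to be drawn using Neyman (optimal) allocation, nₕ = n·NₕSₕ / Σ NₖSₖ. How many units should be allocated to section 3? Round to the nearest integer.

Σ NₕSₕ = 82133·6.8 + 56620·4.7 + 56716·11.0 + 71161·5.9 = 1868344.3.
Share for 3: 623876/1868344.3 = 0.33392.
n_3 = 800 × 0.33392 = 267.135... → 267.

267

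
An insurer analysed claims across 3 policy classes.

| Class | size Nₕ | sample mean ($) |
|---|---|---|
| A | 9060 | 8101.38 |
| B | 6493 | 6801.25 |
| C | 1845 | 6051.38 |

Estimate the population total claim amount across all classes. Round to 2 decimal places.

128723815.15

A: 9060·8101.38 = 73398502.8
B: 6493·6801.25 = 44160516.25
C: 1845·6051.38 = 11164796.1
τ̂ = Σ Nₕx̄ₕ = 128723815.15.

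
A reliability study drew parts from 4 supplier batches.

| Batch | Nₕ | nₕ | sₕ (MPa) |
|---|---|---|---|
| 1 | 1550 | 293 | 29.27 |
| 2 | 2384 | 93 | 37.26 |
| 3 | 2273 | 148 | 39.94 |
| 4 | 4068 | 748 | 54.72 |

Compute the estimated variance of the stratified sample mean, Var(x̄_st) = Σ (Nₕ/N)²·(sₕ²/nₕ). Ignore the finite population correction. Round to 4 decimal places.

2.0251

N = 10275; Wₕ = Nₕ/N.
batch 1: (1550/10275)²·29.27²/293 = 0.0665392
batch 2: (2384/10275)²·37.26²/93 = 0.8036216
batch 3: (2273/10275)²·39.94²/148 = 0.5274601
batch 4: (4068/10275)²·54.72²/748 = 0.6274640
Sum = 2.0250849 → 2.0251.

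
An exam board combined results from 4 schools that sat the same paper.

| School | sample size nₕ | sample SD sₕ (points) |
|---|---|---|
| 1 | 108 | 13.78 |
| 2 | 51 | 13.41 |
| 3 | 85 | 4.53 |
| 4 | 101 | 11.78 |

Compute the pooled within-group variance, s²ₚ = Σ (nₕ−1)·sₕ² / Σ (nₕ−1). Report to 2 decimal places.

Degrees of freedom: 107 + 50 + 84 + 100 = 341.
Σ(nₕ−1)sₕ² = 107·189.8884 + 50·179.8281 + 84·20.5209 + 100·138.7684 = 44910.0594.
s²ₚ = 44910.0594 / 341 = 131.7011... → 131.70.

131.70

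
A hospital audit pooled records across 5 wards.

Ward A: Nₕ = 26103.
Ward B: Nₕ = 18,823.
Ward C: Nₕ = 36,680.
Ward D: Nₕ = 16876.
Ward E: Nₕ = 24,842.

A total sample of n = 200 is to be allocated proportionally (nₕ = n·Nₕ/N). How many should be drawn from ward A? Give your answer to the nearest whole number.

42

Share of ward A = 26103/123324 = 0.21166.
Allocate 200 × 0.21166 = 42.332... → 42.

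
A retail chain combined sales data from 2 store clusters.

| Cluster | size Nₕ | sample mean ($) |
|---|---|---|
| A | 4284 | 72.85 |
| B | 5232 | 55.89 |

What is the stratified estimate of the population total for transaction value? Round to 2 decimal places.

A: 4284·72.85 = 312089.4
B: 5232·55.89 = 292416.48
τ̂ = Σ Nₕx̄ₕ = 604505.88.

604505.88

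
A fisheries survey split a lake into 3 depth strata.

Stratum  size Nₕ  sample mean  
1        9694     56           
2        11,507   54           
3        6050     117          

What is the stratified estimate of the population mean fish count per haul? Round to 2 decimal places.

68.70

N = 27251; weights Wₕ = Nₕ/N = (0.3557, 0.4223, 0.2220).
x̄_st = Σ Wₕ·x̄ₕ = 0.3557·56 + 0.4223·54 + 0.2220·117 ≈ 68.6981...
→ 68.70.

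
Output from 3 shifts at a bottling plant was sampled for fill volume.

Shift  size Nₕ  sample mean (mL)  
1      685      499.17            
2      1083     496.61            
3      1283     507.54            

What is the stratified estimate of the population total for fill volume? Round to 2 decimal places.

1530933.90

Population total = Σ Nₕ·x̄ₕ (each stratum's size times its mean).
685·499.17 + 1083·496.61 + 1283·507.54 = 341931.45 + 537828.63 + 651173.82 = 1530933.90.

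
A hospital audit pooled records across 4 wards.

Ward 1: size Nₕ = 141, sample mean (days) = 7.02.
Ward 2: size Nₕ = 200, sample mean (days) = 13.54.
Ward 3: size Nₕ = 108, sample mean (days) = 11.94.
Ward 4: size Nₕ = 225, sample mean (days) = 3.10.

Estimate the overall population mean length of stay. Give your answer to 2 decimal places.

8.43

x̄_st = (Σ Nₕx̄ₕ) / (Σ Nₕ) = (141·7.02 + 200·13.54 + 108·11.94 + 225·3.10) / 674
= 5684.84 / 674 = 8.4345... → 8.43.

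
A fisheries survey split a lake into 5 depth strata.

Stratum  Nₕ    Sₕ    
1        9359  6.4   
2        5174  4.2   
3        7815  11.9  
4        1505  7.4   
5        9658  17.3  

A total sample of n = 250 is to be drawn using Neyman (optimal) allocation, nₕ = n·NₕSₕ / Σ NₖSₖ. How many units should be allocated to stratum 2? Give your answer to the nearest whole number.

15

1: NₕSₕ = 9359·6.4 = 59897.6
2: NₕSₕ = 5174·4.2 = 21730.8
3: NₕSₕ = 7815·11.9 = 92998.5
4: NₕSₕ = 1505·7.4 = 11137
5: NₕSₕ = 9658·17.3 = 167083.4
Σ NₕSₕ = 352847.3.
n_2 = 250·21730.8/352847.3 = 15.397... → 15.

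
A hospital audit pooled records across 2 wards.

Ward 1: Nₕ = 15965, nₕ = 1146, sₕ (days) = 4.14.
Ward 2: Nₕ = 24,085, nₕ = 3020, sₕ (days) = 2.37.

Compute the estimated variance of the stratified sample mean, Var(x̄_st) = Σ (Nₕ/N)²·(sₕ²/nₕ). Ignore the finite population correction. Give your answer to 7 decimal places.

0.0030492

N = 40050; Wₕ = Nₕ/N.
ward 1: (15965/40050)²·4.14²/1146 = 0.0023765605
ward 2: (24085/40050)²·2.37²/3020 = 0.0006726328
Sum = 0.0030491932 → 0.0030492.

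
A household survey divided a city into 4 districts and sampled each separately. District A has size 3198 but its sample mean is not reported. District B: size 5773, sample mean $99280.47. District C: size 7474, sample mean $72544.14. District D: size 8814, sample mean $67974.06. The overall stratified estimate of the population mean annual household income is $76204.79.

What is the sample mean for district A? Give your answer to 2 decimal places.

65788.73

Σ Nₕx̄ₕ = N·μ, so 3198·x̄_A = 25259·76204.79 − (5773·99280.47 + 7474·72544.14 + 8814·67974.06).
= 1924856790.61 − 1714464420.51 = 210392370.1.
x̄_A = 210392370.1 / 3198 = 65788.7336... → 65788.73.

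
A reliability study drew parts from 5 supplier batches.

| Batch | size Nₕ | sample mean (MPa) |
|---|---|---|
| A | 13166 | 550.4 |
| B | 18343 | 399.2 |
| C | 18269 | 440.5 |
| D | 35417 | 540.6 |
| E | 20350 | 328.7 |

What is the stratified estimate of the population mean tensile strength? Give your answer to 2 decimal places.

x̄_st = (Σ Nₕx̄ₕ) / (Σ Nₕ) = (13166·550.4 + 18343·399.2 + 18269·440.5 + 35417·540.6 + 20350·328.7) / 105545
= 48452061.7 / 105545 = 459.0654... → 459.07.

459.07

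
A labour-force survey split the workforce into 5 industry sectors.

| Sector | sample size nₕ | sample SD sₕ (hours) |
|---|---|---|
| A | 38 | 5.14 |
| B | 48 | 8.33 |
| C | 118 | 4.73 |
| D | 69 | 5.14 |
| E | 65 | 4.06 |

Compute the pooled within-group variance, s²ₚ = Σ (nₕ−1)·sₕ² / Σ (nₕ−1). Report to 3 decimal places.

29.153

Degrees of freedom: 37 + 47 + 117 + 68 + 64 = 333.
Σ(nₕ−1)sₕ² = 37·26.4196 + 47·69.3889 + 117·22.3729 + 68·26.4196 + 64·16.4836 = 9707.916.
s²ₚ = 9707.916 / 333 = 29.15290... → 29.153.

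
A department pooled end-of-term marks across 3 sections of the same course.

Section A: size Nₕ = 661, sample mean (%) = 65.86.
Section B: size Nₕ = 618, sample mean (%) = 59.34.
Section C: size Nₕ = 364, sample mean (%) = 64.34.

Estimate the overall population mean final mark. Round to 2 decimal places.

N = 661 + 618 + 364 = 1643.
Overall mean = Σ (Nₕ/N)·x̄ₕ — weight by population share, not a simple average.
Σ Nₕx̄ₕ = 661·65.86 + 618·59.34 + 364·64.34 = 43533.46 + 36672.12 + 23419.76 = 103625.34.
Divide by N: 103625.34 / 1643 = 63.0708... → 63.07.

63.07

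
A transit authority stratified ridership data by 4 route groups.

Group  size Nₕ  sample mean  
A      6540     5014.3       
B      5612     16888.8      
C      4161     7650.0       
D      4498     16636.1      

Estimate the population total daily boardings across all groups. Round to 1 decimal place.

Population total = Σ Nₕ·x̄ₕ (each stratum's size times its mean).
6540·5014.3 + 5612·16888.8 + 4161·7650.0 + 4498·16636.1 = 32793522 + 94779945.6 + 31831650 + 74829177.8 = 234234295.4.

234234295.4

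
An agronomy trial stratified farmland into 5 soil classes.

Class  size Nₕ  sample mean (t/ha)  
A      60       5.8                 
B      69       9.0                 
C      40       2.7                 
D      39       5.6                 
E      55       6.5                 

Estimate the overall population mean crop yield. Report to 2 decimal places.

N = 60 + 69 + 40 + 39 + 55 = 263.
The stratified mean weights each stratum mean by its population share Nₕ/N.
Σ Nₕx̄ₕ = 60·5.8 + 69·9.0 + 40·2.7 + 39·5.6 + 55·6.5 = 348 + 621 + 108 + 218.4 + 357.5 = 1652.9.
Divide by N: 1652.9 / 263 = 6.2848... → 6.28.

6.28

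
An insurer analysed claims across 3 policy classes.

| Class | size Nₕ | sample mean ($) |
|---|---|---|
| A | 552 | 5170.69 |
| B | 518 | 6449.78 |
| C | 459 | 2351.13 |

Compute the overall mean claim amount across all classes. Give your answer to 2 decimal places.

4757.60

N = 552 + 518 + 459 = 1529.
Weight each subgroup mean by Nₕ/N and sum.
Σ Nₕx̄ₕ = 552·5170.69 + 518·6449.78 + 459·2351.13 = 2854220.88 + 3340986.04 + 1079168.67 = 7274375.59.
Divide by N: 7274375.59 / 1529 = 4757.6034... → 4757.60.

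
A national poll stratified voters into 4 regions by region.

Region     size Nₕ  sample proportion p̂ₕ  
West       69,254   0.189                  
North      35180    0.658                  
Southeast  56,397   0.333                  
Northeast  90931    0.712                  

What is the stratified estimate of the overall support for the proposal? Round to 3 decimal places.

0.476

N = 69254 + 35180 + 56397 + 90931 = 251762.
Overall proportion = Σ (Nₕ/N)·p̂ₕ.
Σ Nₕp̂ₕ = 13089.006 + 23148.44 + 18780.201 + 64742.872 = 119760.519.
119760.519 / 251762 = 0.47569... → 0.476.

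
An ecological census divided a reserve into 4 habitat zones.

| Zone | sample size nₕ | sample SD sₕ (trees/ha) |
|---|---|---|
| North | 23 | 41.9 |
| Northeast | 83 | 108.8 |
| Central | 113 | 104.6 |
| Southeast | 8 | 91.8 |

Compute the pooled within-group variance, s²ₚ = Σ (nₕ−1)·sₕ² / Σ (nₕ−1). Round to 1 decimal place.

10285.6

North: (23−1)·41.9² = 22·1755.61 = 38623.42
Northeast: (83−1)·108.8² = 82·11837.44 = 970670.08
Central: (113−1)·104.6² = 112·10941.16 = 1225409.92
Southeast: (8−1)·91.8² = 7·8427.24 = 58990.68
Numerator = 2293694.1; denominator = Σ(nₕ−1) = 223.
s²ₚ = 2293694.1/223 = 10285.624... → 10285.6.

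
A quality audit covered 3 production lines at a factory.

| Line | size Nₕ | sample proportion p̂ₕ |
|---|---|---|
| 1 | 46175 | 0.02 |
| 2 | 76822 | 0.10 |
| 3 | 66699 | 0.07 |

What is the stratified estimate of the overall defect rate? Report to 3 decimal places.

N = 46175 + 76822 + 66699 = 189696.
Overall proportion = Σ (Nₕ/N)·p̂ₕ.
Σ Nₕp̂ₕ = 923.5 + 7682.2 + 4668.93 = 13274.63.
13274.63 / 189696 = 0.06998... → 0.070.

0.070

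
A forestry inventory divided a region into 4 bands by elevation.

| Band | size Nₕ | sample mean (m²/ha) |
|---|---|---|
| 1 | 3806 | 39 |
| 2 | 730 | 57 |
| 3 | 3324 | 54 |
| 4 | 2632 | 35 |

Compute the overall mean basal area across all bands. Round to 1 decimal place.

x̄_st = (Σ Nₕx̄ₕ) / (Σ Nₕ) = (3806·39 + 730·57 + 3324·54 + 2632·35) / 10492
= 461660 / 10492 = 44.001... → 44.0.

44.0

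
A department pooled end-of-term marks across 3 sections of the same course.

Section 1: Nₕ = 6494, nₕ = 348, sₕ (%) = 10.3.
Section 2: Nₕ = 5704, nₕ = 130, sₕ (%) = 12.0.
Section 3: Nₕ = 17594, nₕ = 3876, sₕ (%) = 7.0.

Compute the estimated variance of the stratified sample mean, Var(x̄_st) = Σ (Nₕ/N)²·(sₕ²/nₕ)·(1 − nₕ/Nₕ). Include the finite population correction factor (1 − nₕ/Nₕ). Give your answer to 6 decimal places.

N = 29792; Wₕ = Nₕ/N.
section 1: (6494/29792)²·10.3²/348·(1 − 348/6494) = 0.013708841
section 2: (5704/29792)²·12.0²/130·(1 − 130/5704) = 0.039679510
section 3: (17594/29792)²·7.0²/3876·(1 − 3876/17594) = 0.003437703
Sum = 0.056826054 → 0.056826.

0.056826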